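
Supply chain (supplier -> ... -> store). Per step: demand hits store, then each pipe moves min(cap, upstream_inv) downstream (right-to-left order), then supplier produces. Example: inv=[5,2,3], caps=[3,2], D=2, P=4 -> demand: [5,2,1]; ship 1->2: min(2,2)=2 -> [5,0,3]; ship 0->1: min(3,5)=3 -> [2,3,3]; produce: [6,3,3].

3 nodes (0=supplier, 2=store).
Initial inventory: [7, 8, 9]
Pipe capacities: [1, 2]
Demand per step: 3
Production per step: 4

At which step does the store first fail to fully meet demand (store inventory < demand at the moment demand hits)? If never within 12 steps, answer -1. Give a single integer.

Step 1: demand=3,sold=3 ship[1->2]=2 ship[0->1]=1 prod=4 -> [10 7 8]
Step 2: demand=3,sold=3 ship[1->2]=2 ship[0->1]=1 prod=4 -> [13 6 7]
Step 3: demand=3,sold=3 ship[1->2]=2 ship[0->1]=1 prod=4 -> [16 5 6]
Step 4: demand=3,sold=3 ship[1->2]=2 ship[0->1]=1 prod=4 -> [19 4 5]
Step 5: demand=3,sold=3 ship[1->2]=2 ship[0->1]=1 prod=4 -> [22 3 4]
Step 6: demand=3,sold=3 ship[1->2]=2 ship[0->1]=1 prod=4 -> [25 2 3]
Step 7: demand=3,sold=3 ship[1->2]=2 ship[0->1]=1 prod=4 -> [28 1 2]
Step 8: demand=3,sold=2 ship[1->2]=1 ship[0->1]=1 prod=4 -> [31 1 1]
Step 9: demand=3,sold=1 ship[1->2]=1 ship[0->1]=1 prod=4 -> [34 1 1]
Step 10: demand=3,sold=1 ship[1->2]=1 ship[0->1]=1 prod=4 -> [37 1 1]
Step 11: demand=3,sold=1 ship[1->2]=1 ship[0->1]=1 prod=4 -> [40 1 1]
Step 12: demand=3,sold=1 ship[1->2]=1 ship[0->1]=1 prod=4 -> [43 1 1]
First stockout at step 8

8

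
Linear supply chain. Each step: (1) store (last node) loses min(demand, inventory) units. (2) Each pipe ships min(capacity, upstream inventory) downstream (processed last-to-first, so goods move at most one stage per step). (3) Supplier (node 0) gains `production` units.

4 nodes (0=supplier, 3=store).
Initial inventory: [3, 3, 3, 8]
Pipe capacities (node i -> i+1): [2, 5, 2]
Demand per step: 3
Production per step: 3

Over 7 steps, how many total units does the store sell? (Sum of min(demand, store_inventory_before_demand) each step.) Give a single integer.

Step 1: sold=3 (running total=3) -> [4 2 4 7]
Step 2: sold=3 (running total=6) -> [5 2 4 6]
Step 3: sold=3 (running total=9) -> [6 2 4 5]
Step 4: sold=3 (running total=12) -> [7 2 4 4]
Step 5: sold=3 (running total=15) -> [8 2 4 3]
Step 6: sold=3 (running total=18) -> [9 2 4 2]
Step 7: sold=2 (running total=20) -> [10 2 4 2]

Answer: 20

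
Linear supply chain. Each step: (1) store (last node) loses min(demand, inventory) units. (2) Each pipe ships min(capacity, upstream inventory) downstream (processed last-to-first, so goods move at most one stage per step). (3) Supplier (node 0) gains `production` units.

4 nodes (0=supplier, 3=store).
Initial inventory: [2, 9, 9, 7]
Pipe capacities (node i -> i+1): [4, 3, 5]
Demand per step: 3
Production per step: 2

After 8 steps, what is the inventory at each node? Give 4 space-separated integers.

Step 1: demand=3,sold=3 ship[2->3]=5 ship[1->2]=3 ship[0->1]=2 prod=2 -> inv=[2 8 7 9]
Step 2: demand=3,sold=3 ship[2->3]=5 ship[1->2]=3 ship[0->1]=2 prod=2 -> inv=[2 7 5 11]
Step 3: demand=3,sold=3 ship[2->3]=5 ship[1->2]=3 ship[0->1]=2 prod=2 -> inv=[2 6 3 13]
Step 4: demand=3,sold=3 ship[2->3]=3 ship[1->2]=3 ship[0->1]=2 prod=2 -> inv=[2 5 3 13]
Step 5: demand=3,sold=3 ship[2->3]=3 ship[1->2]=3 ship[0->1]=2 prod=2 -> inv=[2 4 3 13]
Step 6: demand=3,sold=3 ship[2->3]=3 ship[1->2]=3 ship[0->1]=2 prod=2 -> inv=[2 3 3 13]
Step 7: demand=3,sold=3 ship[2->3]=3 ship[1->2]=3 ship[0->1]=2 prod=2 -> inv=[2 2 3 13]
Step 8: demand=3,sold=3 ship[2->3]=3 ship[1->2]=2 ship[0->1]=2 prod=2 -> inv=[2 2 2 13]

2 2 2 13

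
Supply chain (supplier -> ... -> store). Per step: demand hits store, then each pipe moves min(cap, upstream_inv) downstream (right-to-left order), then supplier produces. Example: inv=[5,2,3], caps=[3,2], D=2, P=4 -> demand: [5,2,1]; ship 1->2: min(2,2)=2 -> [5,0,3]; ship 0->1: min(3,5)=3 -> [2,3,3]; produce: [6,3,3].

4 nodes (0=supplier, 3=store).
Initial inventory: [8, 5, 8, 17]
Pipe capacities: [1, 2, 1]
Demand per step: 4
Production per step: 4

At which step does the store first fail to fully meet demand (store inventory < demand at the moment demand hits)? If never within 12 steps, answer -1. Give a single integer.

Step 1: demand=4,sold=4 ship[2->3]=1 ship[1->2]=2 ship[0->1]=1 prod=4 -> [11 4 9 14]
Step 2: demand=4,sold=4 ship[2->3]=1 ship[1->2]=2 ship[0->1]=1 prod=4 -> [14 3 10 11]
Step 3: demand=4,sold=4 ship[2->3]=1 ship[1->2]=2 ship[0->1]=1 prod=4 -> [17 2 11 8]
Step 4: demand=4,sold=4 ship[2->3]=1 ship[1->2]=2 ship[0->1]=1 prod=4 -> [20 1 12 5]
Step 5: demand=4,sold=4 ship[2->3]=1 ship[1->2]=1 ship[0->1]=1 prod=4 -> [23 1 12 2]
Step 6: demand=4,sold=2 ship[2->3]=1 ship[1->2]=1 ship[0->1]=1 prod=4 -> [26 1 12 1]
Step 7: demand=4,sold=1 ship[2->3]=1 ship[1->2]=1 ship[0->1]=1 prod=4 -> [29 1 12 1]
Step 8: demand=4,sold=1 ship[2->3]=1 ship[1->2]=1 ship[0->1]=1 prod=4 -> [32 1 12 1]
Step 9: demand=4,sold=1 ship[2->3]=1 ship[1->2]=1 ship[0->1]=1 prod=4 -> [35 1 12 1]
Step 10: demand=4,sold=1 ship[2->3]=1 ship[1->2]=1 ship[0->1]=1 prod=4 -> [38 1 12 1]
Step 11: demand=4,sold=1 ship[2->3]=1 ship[1->2]=1 ship[0->1]=1 prod=4 -> [41 1 12 1]
Step 12: demand=4,sold=1 ship[2->3]=1 ship[1->2]=1 ship[0->1]=1 prod=4 -> [44 1 12 1]
First stockout at step 6

6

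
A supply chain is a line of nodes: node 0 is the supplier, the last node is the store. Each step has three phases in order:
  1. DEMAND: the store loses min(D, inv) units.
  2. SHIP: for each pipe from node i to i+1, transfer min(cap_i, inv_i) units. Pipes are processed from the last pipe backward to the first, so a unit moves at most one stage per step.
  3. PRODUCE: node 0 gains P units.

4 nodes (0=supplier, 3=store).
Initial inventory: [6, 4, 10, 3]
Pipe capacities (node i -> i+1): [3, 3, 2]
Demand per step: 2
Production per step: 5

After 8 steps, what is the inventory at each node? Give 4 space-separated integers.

Step 1: demand=2,sold=2 ship[2->3]=2 ship[1->2]=3 ship[0->1]=3 prod=5 -> inv=[8 4 11 3]
Step 2: demand=2,sold=2 ship[2->3]=2 ship[1->2]=3 ship[0->1]=3 prod=5 -> inv=[10 4 12 3]
Step 3: demand=2,sold=2 ship[2->3]=2 ship[1->2]=3 ship[0->1]=3 prod=5 -> inv=[12 4 13 3]
Step 4: demand=2,sold=2 ship[2->3]=2 ship[1->2]=3 ship[0->1]=3 prod=5 -> inv=[14 4 14 3]
Step 5: demand=2,sold=2 ship[2->3]=2 ship[1->2]=3 ship[0->1]=3 prod=5 -> inv=[16 4 15 3]
Step 6: demand=2,sold=2 ship[2->3]=2 ship[1->2]=3 ship[0->1]=3 prod=5 -> inv=[18 4 16 3]
Step 7: demand=2,sold=2 ship[2->3]=2 ship[1->2]=3 ship[0->1]=3 prod=5 -> inv=[20 4 17 3]
Step 8: demand=2,sold=2 ship[2->3]=2 ship[1->2]=3 ship[0->1]=3 prod=5 -> inv=[22 4 18 3]

22 4 18 3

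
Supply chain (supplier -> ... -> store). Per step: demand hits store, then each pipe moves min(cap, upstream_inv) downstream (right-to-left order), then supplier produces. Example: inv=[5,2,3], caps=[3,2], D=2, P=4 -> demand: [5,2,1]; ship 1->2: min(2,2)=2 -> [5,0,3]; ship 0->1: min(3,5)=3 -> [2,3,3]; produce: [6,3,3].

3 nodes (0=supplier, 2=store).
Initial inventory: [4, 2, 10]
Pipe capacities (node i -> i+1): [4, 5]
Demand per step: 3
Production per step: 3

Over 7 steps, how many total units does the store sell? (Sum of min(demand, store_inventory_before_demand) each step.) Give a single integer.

Answer: 21

Derivation:
Step 1: sold=3 (running total=3) -> [3 4 9]
Step 2: sold=3 (running total=6) -> [3 3 10]
Step 3: sold=3 (running total=9) -> [3 3 10]
Step 4: sold=3 (running total=12) -> [3 3 10]
Step 5: sold=3 (running total=15) -> [3 3 10]
Step 6: sold=3 (running total=18) -> [3 3 10]
Step 7: sold=3 (running total=21) -> [3 3 10]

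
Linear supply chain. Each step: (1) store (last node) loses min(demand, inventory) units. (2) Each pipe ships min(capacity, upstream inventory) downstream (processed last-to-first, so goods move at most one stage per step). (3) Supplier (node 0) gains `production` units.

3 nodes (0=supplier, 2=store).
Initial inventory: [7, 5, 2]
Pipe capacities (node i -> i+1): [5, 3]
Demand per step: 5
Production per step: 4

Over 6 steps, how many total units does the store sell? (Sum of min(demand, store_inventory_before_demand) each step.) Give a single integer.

Step 1: sold=2 (running total=2) -> [6 7 3]
Step 2: sold=3 (running total=5) -> [5 9 3]
Step 3: sold=3 (running total=8) -> [4 11 3]
Step 4: sold=3 (running total=11) -> [4 12 3]
Step 5: sold=3 (running total=14) -> [4 13 3]
Step 6: sold=3 (running total=17) -> [4 14 3]

Answer: 17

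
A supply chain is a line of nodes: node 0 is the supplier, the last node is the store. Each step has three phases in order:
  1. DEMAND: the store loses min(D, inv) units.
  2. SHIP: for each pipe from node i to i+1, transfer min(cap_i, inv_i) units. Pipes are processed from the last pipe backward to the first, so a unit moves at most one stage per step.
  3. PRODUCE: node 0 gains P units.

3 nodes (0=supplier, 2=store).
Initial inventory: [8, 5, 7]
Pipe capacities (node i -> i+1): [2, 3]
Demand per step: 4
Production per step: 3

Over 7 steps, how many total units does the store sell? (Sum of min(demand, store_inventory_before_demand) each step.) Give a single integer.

Step 1: sold=4 (running total=4) -> [9 4 6]
Step 2: sold=4 (running total=8) -> [10 3 5]
Step 3: sold=4 (running total=12) -> [11 2 4]
Step 4: sold=4 (running total=16) -> [12 2 2]
Step 5: sold=2 (running total=18) -> [13 2 2]
Step 6: sold=2 (running total=20) -> [14 2 2]
Step 7: sold=2 (running total=22) -> [15 2 2]

Answer: 22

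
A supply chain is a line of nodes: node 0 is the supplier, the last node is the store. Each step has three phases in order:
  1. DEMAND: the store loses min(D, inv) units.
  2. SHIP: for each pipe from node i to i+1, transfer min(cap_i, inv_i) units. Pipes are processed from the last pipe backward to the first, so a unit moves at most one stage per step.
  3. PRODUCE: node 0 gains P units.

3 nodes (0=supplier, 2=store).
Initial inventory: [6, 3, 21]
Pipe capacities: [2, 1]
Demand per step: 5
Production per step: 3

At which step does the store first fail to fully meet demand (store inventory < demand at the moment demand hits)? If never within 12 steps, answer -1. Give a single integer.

Step 1: demand=5,sold=5 ship[1->2]=1 ship[0->1]=2 prod=3 -> [7 4 17]
Step 2: demand=5,sold=5 ship[1->2]=1 ship[0->1]=2 prod=3 -> [8 5 13]
Step 3: demand=5,sold=5 ship[1->2]=1 ship[0->1]=2 prod=3 -> [9 6 9]
Step 4: demand=5,sold=5 ship[1->2]=1 ship[0->1]=2 prod=3 -> [10 7 5]
Step 5: demand=5,sold=5 ship[1->2]=1 ship[0->1]=2 prod=3 -> [11 8 1]
Step 6: demand=5,sold=1 ship[1->2]=1 ship[0->1]=2 prod=3 -> [12 9 1]
Step 7: demand=5,sold=1 ship[1->2]=1 ship[0->1]=2 prod=3 -> [13 10 1]
Step 8: demand=5,sold=1 ship[1->2]=1 ship[0->1]=2 prod=3 -> [14 11 1]
Step 9: demand=5,sold=1 ship[1->2]=1 ship[0->1]=2 prod=3 -> [15 12 1]
Step 10: demand=5,sold=1 ship[1->2]=1 ship[0->1]=2 prod=3 -> [16 13 1]
Step 11: demand=5,sold=1 ship[1->2]=1 ship[0->1]=2 prod=3 -> [17 14 1]
Step 12: demand=5,sold=1 ship[1->2]=1 ship[0->1]=2 prod=3 -> [18 15 1]
First stockout at step 6

6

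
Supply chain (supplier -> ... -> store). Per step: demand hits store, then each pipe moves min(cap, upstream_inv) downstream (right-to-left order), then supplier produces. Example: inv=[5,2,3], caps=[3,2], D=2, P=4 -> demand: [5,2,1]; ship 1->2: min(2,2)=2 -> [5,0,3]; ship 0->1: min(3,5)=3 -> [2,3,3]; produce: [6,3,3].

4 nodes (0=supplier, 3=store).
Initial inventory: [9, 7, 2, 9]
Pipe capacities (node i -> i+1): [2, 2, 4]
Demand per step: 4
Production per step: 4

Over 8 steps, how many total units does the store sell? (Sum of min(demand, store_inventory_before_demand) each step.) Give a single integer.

Answer: 23

Derivation:
Step 1: sold=4 (running total=4) -> [11 7 2 7]
Step 2: sold=4 (running total=8) -> [13 7 2 5]
Step 3: sold=4 (running total=12) -> [15 7 2 3]
Step 4: sold=3 (running total=15) -> [17 7 2 2]
Step 5: sold=2 (running total=17) -> [19 7 2 2]
Step 6: sold=2 (running total=19) -> [21 7 2 2]
Step 7: sold=2 (running total=21) -> [23 7 2 2]
Step 8: sold=2 (running total=23) -> [25 7 2 2]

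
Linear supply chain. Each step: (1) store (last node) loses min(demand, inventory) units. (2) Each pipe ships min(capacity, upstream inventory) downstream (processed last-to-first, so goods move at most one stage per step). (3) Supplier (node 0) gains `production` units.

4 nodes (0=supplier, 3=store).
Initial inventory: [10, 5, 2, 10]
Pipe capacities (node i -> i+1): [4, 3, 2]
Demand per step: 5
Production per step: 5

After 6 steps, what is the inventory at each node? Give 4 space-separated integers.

Step 1: demand=5,sold=5 ship[2->3]=2 ship[1->2]=3 ship[0->1]=4 prod=5 -> inv=[11 6 3 7]
Step 2: demand=5,sold=5 ship[2->3]=2 ship[1->2]=3 ship[0->1]=4 prod=5 -> inv=[12 7 4 4]
Step 3: demand=5,sold=4 ship[2->3]=2 ship[1->2]=3 ship[0->1]=4 prod=5 -> inv=[13 8 5 2]
Step 4: demand=5,sold=2 ship[2->3]=2 ship[1->2]=3 ship[0->1]=4 prod=5 -> inv=[14 9 6 2]
Step 5: demand=5,sold=2 ship[2->3]=2 ship[1->2]=3 ship[0->1]=4 prod=5 -> inv=[15 10 7 2]
Step 6: demand=5,sold=2 ship[2->3]=2 ship[1->2]=3 ship[0->1]=4 prod=5 -> inv=[16 11 8 2]

16 11 8 2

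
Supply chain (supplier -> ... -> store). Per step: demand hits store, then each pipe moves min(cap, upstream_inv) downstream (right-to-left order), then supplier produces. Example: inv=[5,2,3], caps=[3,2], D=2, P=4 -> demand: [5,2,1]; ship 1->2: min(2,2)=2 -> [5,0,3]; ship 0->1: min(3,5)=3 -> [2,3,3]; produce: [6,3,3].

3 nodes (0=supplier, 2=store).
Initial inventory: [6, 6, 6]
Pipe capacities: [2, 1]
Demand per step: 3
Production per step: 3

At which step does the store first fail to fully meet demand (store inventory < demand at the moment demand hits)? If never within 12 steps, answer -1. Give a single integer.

Step 1: demand=3,sold=3 ship[1->2]=1 ship[0->1]=2 prod=3 -> [7 7 4]
Step 2: demand=3,sold=3 ship[1->2]=1 ship[0->1]=2 prod=3 -> [8 8 2]
Step 3: demand=3,sold=2 ship[1->2]=1 ship[0->1]=2 prod=3 -> [9 9 1]
Step 4: demand=3,sold=1 ship[1->2]=1 ship[0->1]=2 prod=3 -> [10 10 1]
Step 5: demand=3,sold=1 ship[1->2]=1 ship[0->1]=2 prod=3 -> [11 11 1]
Step 6: demand=3,sold=1 ship[1->2]=1 ship[0->1]=2 prod=3 -> [12 12 1]
Step 7: demand=3,sold=1 ship[1->2]=1 ship[0->1]=2 prod=3 -> [13 13 1]
Step 8: demand=3,sold=1 ship[1->2]=1 ship[0->1]=2 prod=3 -> [14 14 1]
Step 9: demand=3,sold=1 ship[1->2]=1 ship[0->1]=2 prod=3 -> [15 15 1]
Step 10: demand=3,sold=1 ship[1->2]=1 ship[0->1]=2 prod=3 -> [16 16 1]
Step 11: demand=3,sold=1 ship[1->2]=1 ship[0->1]=2 prod=3 -> [17 17 1]
Step 12: demand=3,sold=1 ship[1->2]=1 ship[0->1]=2 prod=3 -> [18 18 1]
First stockout at step 3

3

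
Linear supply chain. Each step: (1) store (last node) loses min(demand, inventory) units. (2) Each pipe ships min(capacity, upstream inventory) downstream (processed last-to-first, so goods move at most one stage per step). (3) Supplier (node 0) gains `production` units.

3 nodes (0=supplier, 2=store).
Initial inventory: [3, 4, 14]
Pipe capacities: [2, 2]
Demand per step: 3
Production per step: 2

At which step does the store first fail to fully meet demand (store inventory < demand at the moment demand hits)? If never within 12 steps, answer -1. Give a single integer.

Step 1: demand=3,sold=3 ship[1->2]=2 ship[0->1]=2 prod=2 -> [3 4 13]
Step 2: demand=3,sold=3 ship[1->2]=2 ship[0->1]=2 prod=2 -> [3 4 12]
Step 3: demand=3,sold=3 ship[1->2]=2 ship[0->1]=2 prod=2 -> [3 4 11]
Step 4: demand=3,sold=3 ship[1->2]=2 ship[0->1]=2 prod=2 -> [3 4 10]
Step 5: demand=3,sold=3 ship[1->2]=2 ship[0->1]=2 prod=2 -> [3 4 9]
Step 6: demand=3,sold=3 ship[1->2]=2 ship[0->1]=2 prod=2 -> [3 4 8]
Step 7: demand=3,sold=3 ship[1->2]=2 ship[0->1]=2 prod=2 -> [3 4 7]
Step 8: demand=3,sold=3 ship[1->2]=2 ship[0->1]=2 prod=2 -> [3 4 6]
Step 9: demand=3,sold=3 ship[1->2]=2 ship[0->1]=2 prod=2 -> [3 4 5]
Step 10: demand=3,sold=3 ship[1->2]=2 ship[0->1]=2 prod=2 -> [3 4 4]
Step 11: demand=3,sold=3 ship[1->2]=2 ship[0->1]=2 prod=2 -> [3 4 3]
Step 12: demand=3,sold=3 ship[1->2]=2 ship[0->1]=2 prod=2 -> [3 4 2]
No stockout in 12 steps

-1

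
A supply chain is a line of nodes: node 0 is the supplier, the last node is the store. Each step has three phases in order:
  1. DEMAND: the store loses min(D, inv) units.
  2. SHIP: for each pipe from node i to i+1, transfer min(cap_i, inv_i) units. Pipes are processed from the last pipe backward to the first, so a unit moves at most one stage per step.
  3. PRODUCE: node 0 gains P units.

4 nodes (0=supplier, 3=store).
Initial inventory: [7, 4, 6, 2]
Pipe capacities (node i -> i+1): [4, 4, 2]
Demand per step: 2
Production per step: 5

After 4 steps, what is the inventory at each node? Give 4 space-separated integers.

Step 1: demand=2,sold=2 ship[2->3]=2 ship[1->2]=4 ship[0->1]=4 prod=5 -> inv=[8 4 8 2]
Step 2: demand=2,sold=2 ship[2->3]=2 ship[1->2]=4 ship[0->1]=4 prod=5 -> inv=[9 4 10 2]
Step 3: demand=2,sold=2 ship[2->3]=2 ship[1->2]=4 ship[0->1]=4 prod=5 -> inv=[10 4 12 2]
Step 4: demand=2,sold=2 ship[2->3]=2 ship[1->2]=4 ship[0->1]=4 prod=5 -> inv=[11 4 14 2]

11 4 14 2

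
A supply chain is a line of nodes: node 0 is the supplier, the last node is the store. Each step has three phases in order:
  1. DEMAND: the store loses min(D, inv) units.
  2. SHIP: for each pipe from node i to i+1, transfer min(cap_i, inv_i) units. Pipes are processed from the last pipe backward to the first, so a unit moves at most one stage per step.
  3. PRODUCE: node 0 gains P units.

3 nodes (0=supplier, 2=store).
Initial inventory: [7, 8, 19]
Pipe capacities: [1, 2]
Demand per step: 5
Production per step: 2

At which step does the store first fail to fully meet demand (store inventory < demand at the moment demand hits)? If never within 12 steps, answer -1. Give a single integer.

Step 1: demand=5,sold=5 ship[1->2]=2 ship[0->1]=1 prod=2 -> [8 7 16]
Step 2: demand=5,sold=5 ship[1->2]=2 ship[0->1]=1 prod=2 -> [9 6 13]
Step 3: demand=5,sold=5 ship[1->2]=2 ship[0->1]=1 prod=2 -> [10 5 10]
Step 4: demand=5,sold=5 ship[1->2]=2 ship[0->1]=1 prod=2 -> [11 4 7]
Step 5: demand=5,sold=5 ship[1->2]=2 ship[0->1]=1 prod=2 -> [12 3 4]
Step 6: demand=5,sold=4 ship[1->2]=2 ship[0->1]=1 prod=2 -> [13 2 2]
Step 7: demand=5,sold=2 ship[1->2]=2 ship[0->1]=1 prod=2 -> [14 1 2]
Step 8: demand=5,sold=2 ship[1->2]=1 ship[0->1]=1 prod=2 -> [15 1 1]
Step 9: demand=5,sold=1 ship[1->2]=1 ship[0->1]=1 prod=2 -> [16 1 1]
Step 10: demand=5,sold=1 ship[1->2]=1 ship[0->1]=1 prod=2 -> [17 1 1]
Step 11: demand=5,sold=1 ship[1->2]=1 ship[0->1]=1 prod=2 -> [18 1 1]
Step 12: demand=5,sold=1 ship[1->2]=1 ship[0->1]=1 prod=2 -> [19 1 1]
First stockout at step 6

6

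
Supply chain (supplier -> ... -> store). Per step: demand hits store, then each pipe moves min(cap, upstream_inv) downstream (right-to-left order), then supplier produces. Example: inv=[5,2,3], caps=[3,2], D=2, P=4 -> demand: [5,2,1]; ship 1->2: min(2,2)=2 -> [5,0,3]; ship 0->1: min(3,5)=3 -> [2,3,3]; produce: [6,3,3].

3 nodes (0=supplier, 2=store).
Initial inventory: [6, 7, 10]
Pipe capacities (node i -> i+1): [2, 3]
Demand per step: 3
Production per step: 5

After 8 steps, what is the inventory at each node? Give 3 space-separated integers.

Step 1: demand=3,sold=3 ship[1->2]=3 ship[0->1]=2 prod=5 -> inv=[9 6 10]
Step 2: demand=3,sold=3 ship[1->2]=3 ship[0->1]=2 prod=5 -> inv=[12 5 10]
Step 3: demand=3,sold=3 ship[1->2]=3 ship[0->1]=2 prod=5 -> inv=[15 4 10]
Step 4: demand=3,sold=3 ship[1->2]=3 ship[0->1]=2 prod=5 -> inv=[18 3 10]
Step 5: demand=3,sold=3 ship[1->2]=3 ship[0->1]=2 prod=5 -> inv=[21 2 10]
Step 6: demand=3,sold=3 ship[1->2]=2 ship[0->1]=2 prod=5 -> inv=[24 2 9]
Step 7: demand=3,sold=3 ship[1->2]=2 ship[0->1]=2 prod=5 -> inv=[27 2 8]
Step 8: demand=3,sold=3 ship[1->2]=2 ship[0->1]=2 prod=5 -> inv=[30 2 7]

30 2 7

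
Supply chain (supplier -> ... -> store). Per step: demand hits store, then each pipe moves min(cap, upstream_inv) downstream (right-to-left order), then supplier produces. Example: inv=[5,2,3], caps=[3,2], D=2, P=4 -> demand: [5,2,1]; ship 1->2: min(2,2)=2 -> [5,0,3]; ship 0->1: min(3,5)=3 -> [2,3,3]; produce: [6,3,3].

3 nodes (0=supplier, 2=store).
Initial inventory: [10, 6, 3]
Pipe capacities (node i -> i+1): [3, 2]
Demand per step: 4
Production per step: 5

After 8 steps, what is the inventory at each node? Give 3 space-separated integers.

Step 1: demand=4,sold=3 ship[1->2]=2 ship[0->1]=3 prod=5 -> inv=[12 7 2]
Step 2: demand=4,sold=2 ship[1->2]=2 ship[0->1]=3 prod=5 -> inv=[14 8 2]
Step 3: demand=4,sold=2 ship[1->2]=2 ship[0->1]=3 prod=5 -> inv=[16 9 2]
Step 4: demand=4,sold=2 ship[1->2]=2 ship[0->1]=3 prod=5 -> inv=[18 10 2]
Step 5: demand=4,sold=2 ship[1->2]=2 ship[0->1]=3 prod=5 -> inv=[20 11 2]
Step 6: demand=4,sold=2 ship[1->2]=2 ship[0->1]=3 prod=5 -> inv=[22 12 2]
Step 7: demand=4,sold=2 ship[1->2]=2 ship[0->1]=3 prod=5 -> inv=[24 13 2]
Step 8: demand=4,sold=2 ship[1->2]=2 ship[0->1]=3 prod=5 -> inv=[26 14 2]

26 14 2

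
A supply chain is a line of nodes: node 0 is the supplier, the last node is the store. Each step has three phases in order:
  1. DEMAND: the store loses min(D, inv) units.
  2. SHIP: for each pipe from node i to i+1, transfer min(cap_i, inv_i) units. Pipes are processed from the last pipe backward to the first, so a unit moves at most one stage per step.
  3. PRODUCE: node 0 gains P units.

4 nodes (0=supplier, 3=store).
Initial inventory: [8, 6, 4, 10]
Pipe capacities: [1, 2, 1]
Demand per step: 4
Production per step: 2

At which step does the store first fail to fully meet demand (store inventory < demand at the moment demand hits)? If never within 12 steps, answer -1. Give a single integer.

Step 1: demand=4,sold=4 ship[2->3]=1 ship[1->2]=2 ship[0->1]=1 prod=2 -> [9 5 5 7]
Step 2: demand=4,sold=4 ship[2->3]=1 ship[1->2]=2 ship[0->1]=1 prod=2 -> [10 4 6 4]
Step 3: demand=4,sold=4 ship[2->3]=1 ship[1->2]=2 ship[0->1]=1 prod=2 -> [11 3 7 1]
Step 4: demand=4,sold=1 ship[2->3]=1 ship[1->2]=2 ship[0->1]=1 prod=2 -> [12 2 8 1]
Step 5: demand=4,sold=1 ship[2->3]=1 ship[1->2]=2 ship[0->1]=1 prod=2 -> [13 1 9 1]
Step 6: demand=4,sold=1 ship[2->3]=1 ship[1->2]=1 ship[0->1]=1 prod=2 -> [14 1 9 1]
Step 7: demand=4,sold=1 ship[2->3]=1 ship[1->2]=1 ship[0->1]=1 prod=2 -> [15 1 9 1]
Step 8: demand=4,sold=1 ship[2->3]=1 ship[1->2]=1 ship[0->1]=1 prod=2 -> [16 1 9 1]
Step 9: demand=4,sold=1 ship[2->3]=1 ship[1->2]=1 ship[0->1]=1 prod=2 -> [17 1 9 1]
Step 10: demand=4,sold=1 ship[2->3]=1 ship[1->2]=1 ship[0->1]=1 prod=2 -> [18 1 9 1]
Step 11: demand=4,sold=1 ship[2->3]=1 ship[1->2]=1 ship[0->1]=1 prod=2 -> [19 1 9 1]
Step 12: demand=4,sold=1 ship[2->3]=1 ship[1->2]=1 ship[0->1]=1 prod=2 -> [20 1 9 1]
First stockout at step 4

4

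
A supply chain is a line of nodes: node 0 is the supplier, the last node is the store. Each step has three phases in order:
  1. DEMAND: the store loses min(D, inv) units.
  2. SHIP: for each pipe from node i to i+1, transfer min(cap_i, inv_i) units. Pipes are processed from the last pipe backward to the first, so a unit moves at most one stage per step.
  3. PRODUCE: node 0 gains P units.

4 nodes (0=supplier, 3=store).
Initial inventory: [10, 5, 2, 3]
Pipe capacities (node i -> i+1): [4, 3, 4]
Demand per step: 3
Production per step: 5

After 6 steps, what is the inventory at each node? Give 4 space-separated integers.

Step 1: demand=3,sold=3 ship[2->3]=2 ship[1->2]=3 ship[0->1]=4 prod=5 -> inv=[11 6 3 2]
Step 2: demand=3,sold=2 ship[2->3]=3 ship[1->2]=3 ship[0->1]=4 prod=5 -> inv=[12 7 3 3]
Step 3: demand=3,sold=3 ship[2->3]=3 ship[1->2]=3 ship[0->1]=4 prod=5 -> inv=[13 8 3 3]
Step 4: demand=3,sold=3 ship[2->3]=3 ship[1->2]=3 ship[0->1]=4 prod=5 -> inv=[14 9 3 3]
Step 5: demand=3,sold=3 ship[2->3]=3 ship[1->2]=3 ship[0->1]=4 prod=5 -> inv=[15 10 3 3]
Step 6: demand=3,sold=3 ship[2->3]=3 ship[1->2]=3 ship[0->1]=4 prod=5 -> inv=[16 11 3 3]

16 11 3 3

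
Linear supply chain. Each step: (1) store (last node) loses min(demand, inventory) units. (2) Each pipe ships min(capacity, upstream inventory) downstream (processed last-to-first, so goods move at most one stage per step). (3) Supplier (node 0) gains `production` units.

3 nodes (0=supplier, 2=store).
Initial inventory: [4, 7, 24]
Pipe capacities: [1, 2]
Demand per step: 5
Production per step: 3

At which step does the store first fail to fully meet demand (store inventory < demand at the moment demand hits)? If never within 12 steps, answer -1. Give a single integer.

Step 1: demand=5,sold=5 ship[1->2]=2 ship[0->1]=1 prod=3 -> [6 6 21]
Step 2: demand=5,sold=5 ship[1->2]=2 ship[0->1]=1 prod=3 -> [8 5 18]
Step 3: demand=5,sold=5 ship[1->2]=2 ship[0->1]=1 prod=3 -> [10 4 15]
Step 4: demand=5,sold=5 ship[1->2]=2 ship[0->1]=1 prod=3 -> [12 3 12]
Step 5: demand=5,sold=5 ship[1->2]=2 ship[0->1]=1 prod=3 -> [14 2 9]
Step 6: demand=5,sold=5 ship[1->2]=2 ship[0->1]=1 prod=3 -> [16 1 6]
Step 7: demand=5,sold=5 ship[1->2]=1 ship[0->1]=1 prod=3 -> [18 1 2]
Step 8: demand=5,sold=2 ship[1->2]=1 ship[0->1]=1 prod=3 -> [20 1 1]
Step 9: demand=5,sold=1 ship[1->2]=1 ship[0->1]=1 prod=3 -> [22 1 1]
Step 10: demand=5,sold=1 ship[1->2]=1 ship[0->1]=1 prod=3 -> [24 1 1]
Step 11: demand=5,sold=1 ship[1->2]=1 ship[0->1]=1 prod=3 -> [26 1 1]
Step 12: demand=5,sold=1 ship[1->2]=1 ship[0->1]=1 prod=3 -> [28 1 1]
First stockout at step 8

8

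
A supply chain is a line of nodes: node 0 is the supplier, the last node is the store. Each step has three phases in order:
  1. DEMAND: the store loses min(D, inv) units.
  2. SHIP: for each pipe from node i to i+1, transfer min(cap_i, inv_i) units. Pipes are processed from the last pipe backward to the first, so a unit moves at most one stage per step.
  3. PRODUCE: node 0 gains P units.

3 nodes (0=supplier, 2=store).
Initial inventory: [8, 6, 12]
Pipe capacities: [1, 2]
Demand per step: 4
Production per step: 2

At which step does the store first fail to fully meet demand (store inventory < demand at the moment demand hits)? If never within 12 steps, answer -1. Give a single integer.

Step 1: demand=4,sold=4 ship[1->2]=2 ship[0->1]=1 prod=2 -> [9 5 10]
Step 2: demand=4,sold=4 ship[1->2]=2 ship[0->1]=1 prod=2 -> [10 4 8]
Step 3: demand=4,sold=4 ship[1->2]=2 ship[0->1]=1 prod=2 -> [11 3 6]
Step 4: demand=4,sold=4 ship[1->2]=2 ship[0->1]=1 prod=2 -> [12 2 4]
Step 5: demand=4,sold=4 ship[1->2]=2 ship[0->1]=1 prod=2 -> [13 1 2]
Step 6: demand=4,sold=2 ship[1->2]=1 ship[0->1]=1 prod=2 -> [14 1 1]
Step 7: demand=4,sold=1 ship[1->2]=1 ship[0->1]=1 prod=2 -> [15 1 1]
Step 8: demand=4,sold=1 ship[1->2]=1 ship[0->1]=1 prod=2 -> [16 1 1]
Step 9: demand=4,sold=1 ship[1->2]=1 ship[0->1]=1 prod=2 -> [17 1 1]
Step 10: demand=4,sold=1 ship[1->2]=1 ship[0->1]=1 prod=2 -> [18 1 1]
Step 11: demand=4,sold=1 ship[1->2]=1 ship[0->1]=1 prod=2 -> [19 1 1]
Step 12: demand=4,sold=1 ship[1->2]=1 ship[0->1]=1 prod=2 -> [20 1 1]
First stockout at step 6

6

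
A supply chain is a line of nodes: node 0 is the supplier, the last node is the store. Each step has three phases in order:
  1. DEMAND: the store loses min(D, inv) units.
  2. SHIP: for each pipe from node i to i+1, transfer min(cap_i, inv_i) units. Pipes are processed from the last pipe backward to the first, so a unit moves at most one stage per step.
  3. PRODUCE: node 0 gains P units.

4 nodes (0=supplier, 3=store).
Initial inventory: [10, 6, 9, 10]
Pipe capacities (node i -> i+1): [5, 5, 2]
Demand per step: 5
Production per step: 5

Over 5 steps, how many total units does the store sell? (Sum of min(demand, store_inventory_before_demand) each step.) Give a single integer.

Step 1: sold=5 (running total=5) -> [10 6 12 7]
Step 2: sold=5 (running total=10) -> [10 6 15 4]
Step 3: sold=4 (running total=14) -> [10 6 18 2]
Step 4: sold=2 (running total=16) -> [10 6 21 2]
Step 5: sold=2 (running total=18) -> [10 6 24 2]

Answer: 18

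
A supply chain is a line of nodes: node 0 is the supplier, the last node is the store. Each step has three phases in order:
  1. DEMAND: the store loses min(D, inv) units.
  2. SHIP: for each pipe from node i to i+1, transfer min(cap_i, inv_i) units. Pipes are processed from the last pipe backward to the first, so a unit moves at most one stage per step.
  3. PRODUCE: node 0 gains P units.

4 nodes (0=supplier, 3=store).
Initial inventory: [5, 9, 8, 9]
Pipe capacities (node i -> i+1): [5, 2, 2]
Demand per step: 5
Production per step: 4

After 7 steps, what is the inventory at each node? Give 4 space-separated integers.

Step 1: demand=5,sold=5 ship[2->3]=2 ship[1->2]=2 ship[0->1]=5 prod=4 -> inv=[4 12 8 6]
Step 2: demand=5,sold=5 ship[2->3]=2 ship[1->2]=2 ship[0->1]=4 prod=4 -> inv=[4 14 8 3]
Step 3: demand=5,sold=3 ship[2->3]=2 ship[1->2]=2 ship[0->1]=4 prod=4 -> inv=[4 16 8 2]
Step 4: demand=5,sold=2 ship[2->3]=2 ship[1->2]=2 ship[0->1]=4 prod=4 -> inv=[4 18 8 2]
Step 5: demand=5,sold=2 ship[2->3]=2 ship[1->2]=2 ship[0->1]=4 prod=4 -> inv=[4 20 8 2]
Step 6: demand=5,sold=2 ship[2->3]=2 ship[1->2]=2 ship[0->1]=4 prod=4 -> inv=[4 22 8 2]
Step 7: demand=5,sold=2 ship[2->3]=2 ship[1->2]=2 ship[0->1]=4 prod=4 -> inv=[4 24 8 2]

4 24 8 2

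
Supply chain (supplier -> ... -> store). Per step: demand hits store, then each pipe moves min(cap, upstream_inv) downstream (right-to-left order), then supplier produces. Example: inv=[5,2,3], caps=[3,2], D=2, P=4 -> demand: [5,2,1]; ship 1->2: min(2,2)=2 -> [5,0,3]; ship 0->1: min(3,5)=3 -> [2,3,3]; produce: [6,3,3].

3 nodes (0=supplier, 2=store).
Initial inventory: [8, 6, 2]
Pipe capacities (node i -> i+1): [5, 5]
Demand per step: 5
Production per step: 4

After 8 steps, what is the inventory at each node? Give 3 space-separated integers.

Step 1: demand=5,sold=2 ship[1->2]=5 ship[0->1]=5 prod=4 -> inv=[7 6 5]
Step 2: demand=5,sold=5 ship[1->2]=5 ship[0->1]=5 prod=4 -> inv=[6 6 5]
Step 3: demand=5,sold=5 ship[1->2]=5 ship[0->1]=5 prod=4 -> inv=[5 6 5]
Step 4: demand=5,sold=5 ship[1->2]=5 ship[0->1]=5 prod=4 -> inv=[4 6 5]
Step 5: demand=5,sold=5 ship[1->2]=5 ship[0->1]=4 prod=4 -> inv=[4 5 5]
Step 6: demand=5,sold=5 ship[1->2]=5 ship[0->1]=4 prod=4 -> inv=[4 4 5]
Step 7: demand=5,sold=5 ship[1->2]=4 ship[0->1]=4 prod=4 -> inv=[4 4 4]
Step 8: demand=5,sold=4 ship[1->2]=4 ship[0->1]=4 prod=4 -> inv=[4 4 4]

4 4 4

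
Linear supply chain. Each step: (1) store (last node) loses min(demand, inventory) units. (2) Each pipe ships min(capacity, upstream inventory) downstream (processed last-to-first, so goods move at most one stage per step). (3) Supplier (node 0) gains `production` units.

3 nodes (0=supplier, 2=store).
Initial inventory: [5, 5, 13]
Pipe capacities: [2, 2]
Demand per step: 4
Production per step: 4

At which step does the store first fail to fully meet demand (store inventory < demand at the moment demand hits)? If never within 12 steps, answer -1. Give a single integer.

Step 1: demand=4,sold=4 ship[1->2]=2 ship[0->1]=2 prod=4 -> [7 5 11]
Step 2: demand=4,sold=4 ship[1->2]=2 ship[0->1]=2 prod=4 -> [9 5 9]
Step 3: demand=4,sold=4 ship[1->2]=2 ship[0->1]=2 prod=4 -> [11 5 7]
Step 4: demand=4,sold=4 ship[1->2]=2 ship[0->1]=2 prod=4 -> [13 5 5]
Step 5: demand=4,sold=4 ship[1->2]=2 ship[0->1]=2 prod=4 -> [15 5 3]
Step 6: demand=4,sold=3 ship[1->2]=2 ship[0->1]=2 prod=4 -> [17 5 2]
Step 7: demand=4,sold=2 ship[1->2]=2 ship[0->1]=2 prod=4 -> [19 5 2]
Step 8: demand=4,sold=2 ship[1->2]=2 ship[0->1]=2 prod=4 -> [21 5 2]
Step 9: demand=4,sold=2 ship[1->2]=2 ship[0->1]=2 prod=4 -> [23 5 2]
Step 10: demand=4,sold=2 ship[1->2]=2 ship[0->1]=2 prod=4 -> [25 5 2]
Step 11: demand=4,sold=2 ship[1->2]=2 ship[0->1]=2 prod=4 -> [27 5 2]
Step 12: demand=4,sold=2 ship[1->2]=2 ship[0->1]=2 prod=4 -> [29 5 2]
First stockout at step 6

6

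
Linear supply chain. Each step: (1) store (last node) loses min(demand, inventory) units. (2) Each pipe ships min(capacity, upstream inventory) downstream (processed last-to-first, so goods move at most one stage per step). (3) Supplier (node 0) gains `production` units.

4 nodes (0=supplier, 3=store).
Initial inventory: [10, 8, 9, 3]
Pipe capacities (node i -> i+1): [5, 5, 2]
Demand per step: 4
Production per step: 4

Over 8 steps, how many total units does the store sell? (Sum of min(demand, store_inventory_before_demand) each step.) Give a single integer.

Answer: 17

Derivation:
Step 1: sold=3 (running total=3) -> [9 8 12 2]
Step 2: sold=2 (running total=5) -> [8 8 15 2]
Step 3: sold=2 (running total=7) -> [7 8 18 2]
Step 4: sold=2 (running total=9) -> [6 8 21 2]
Step 5: sold=2 (running total=11) -> [5 8 24 2]
Step 6: sold=2 (running total=13) -> [4 8 27 2]
Step 7: sold=2 (running total=15) -> [4 7 30 2]
Step 8: sold=2 (running total=17) -> [4 6 33 2]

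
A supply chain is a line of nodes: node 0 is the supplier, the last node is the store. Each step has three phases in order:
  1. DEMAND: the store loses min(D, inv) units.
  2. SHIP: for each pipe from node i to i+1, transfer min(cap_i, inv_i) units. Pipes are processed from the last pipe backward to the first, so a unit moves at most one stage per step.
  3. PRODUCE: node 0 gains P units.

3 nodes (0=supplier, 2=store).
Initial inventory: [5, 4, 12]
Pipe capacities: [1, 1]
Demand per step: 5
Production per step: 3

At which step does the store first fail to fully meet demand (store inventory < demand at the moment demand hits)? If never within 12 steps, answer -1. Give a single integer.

Step 1: demand=5,sold=5 ship[1->2]=1 ship[0->1]=1 prod=3 -> [7 4 8]
Step 2: demand=5,sold=5 ship[1->2]=1 ship[0->1]=1 prod=3 -> [9 4 4]
Step 3: demand=5,sold=4 ship[1->2]=1 ship[0->1]=1 prod=3 -> [11 4 1]
Step 4: demand=5,sold=1 ship[1->2]=1 ship[0->1]=1 prod=3 -> [13 4 1]
Step 5: demand=5,sold=1 ship[1->2]=1 ship[0->1]=1 prod=3 -> [15 4 1]
Step 6: demand=5,sold=1 ship[1->2]=1 ship[0->1]=1 prod=3 -> [17 4 1]
Step 7: demand=5,sold=1 ship[1->2]=1 ship[0->1]=1 prod=3 -> [19 4 1]
Step 8: demand=5,sold=1 ship[1->2]=1 ship[0->1]=1 prod=3 -> [21 4 1]
Step 9: demand=5,sold=1 ship[1->2]=1 ship[0->1]=1 prod=3 -> [23 4 1]
Step 10: demand=5,sold=1 ship[1->2]=1 ship[0->1]=1 prod=3 -> [25 4 1]
Step 11: demand=5,sold=1 ship[1->2]=1 ship[0->1]=1 prod=3 -> [27 4 1]
Step 12: demand=5,sold=1 ship[1->2]=1 ship[0->1]=1 prod=3 -> [29 4 1]
First stockout at step 3

3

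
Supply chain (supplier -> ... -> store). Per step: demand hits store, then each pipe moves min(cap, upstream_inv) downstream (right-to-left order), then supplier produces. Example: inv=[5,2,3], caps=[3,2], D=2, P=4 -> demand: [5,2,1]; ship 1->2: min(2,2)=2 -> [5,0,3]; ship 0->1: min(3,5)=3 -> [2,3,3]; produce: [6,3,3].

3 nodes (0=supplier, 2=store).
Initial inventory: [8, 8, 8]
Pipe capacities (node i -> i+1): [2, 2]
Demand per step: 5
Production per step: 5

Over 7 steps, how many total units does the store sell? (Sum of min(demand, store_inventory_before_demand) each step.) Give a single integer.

Step 1: sold=5 (running total=5) -> [11 8 5]
Step 2: sold=5 (running total=10) -> [14 8 2]
Step 3: sold=2 (running total=12) -> [17 8 2]
Step 4: sold=2 (running total=14) -> [20 8 2]
Step 5: sold=2 (running total=16) -> [23 8 2]
Step 6: sold=2 (running total=18) -> [26 8 2]
Step 7: sold=2 (running total=20) -> [29 8 2]

Answer: 20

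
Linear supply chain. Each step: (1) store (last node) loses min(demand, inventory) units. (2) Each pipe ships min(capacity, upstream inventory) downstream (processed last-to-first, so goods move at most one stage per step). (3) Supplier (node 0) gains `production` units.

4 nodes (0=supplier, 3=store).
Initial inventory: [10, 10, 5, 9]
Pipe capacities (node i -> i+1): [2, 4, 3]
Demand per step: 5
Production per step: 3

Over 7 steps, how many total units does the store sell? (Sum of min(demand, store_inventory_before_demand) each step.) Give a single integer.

Step 1: sold=5 (running total=5) -> [11 8 6 7]
Step 2: sold=5 (running total=10) -> [12 6 7 5]
Step 3: sold=5 (running total=15) -> [13 4 8 3]
Step 4: sold=3 (running total=18) -> [14 2 9 3]
Step 5: sold=3 (running total=21) -> [15 2 8 3]
Step 6: sold=3 (running total=24) -> [16 2 7 3]
Step 7: sold=3 (running total=27) -> [17 2 6 3]

Answer: 27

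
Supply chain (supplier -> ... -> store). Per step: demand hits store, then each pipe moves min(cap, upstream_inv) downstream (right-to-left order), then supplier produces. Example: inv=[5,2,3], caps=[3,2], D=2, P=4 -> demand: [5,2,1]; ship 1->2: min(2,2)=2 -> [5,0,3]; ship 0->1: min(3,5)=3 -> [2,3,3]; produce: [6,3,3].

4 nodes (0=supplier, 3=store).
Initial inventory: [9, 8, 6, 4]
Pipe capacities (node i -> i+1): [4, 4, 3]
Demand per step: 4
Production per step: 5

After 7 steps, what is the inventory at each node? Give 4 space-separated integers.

Step 1: demand=4,sold=4 ship[2->3]=3 ship[1->2]=4 ship[0->1]=4 prod=5 -> inv=[10 8 7 3]
Step 2: demand=4,sold=3 ship[2->3]=3 ship[1->2]=4 ship[0->1]=4 prod=5 -> inv=[11 8 8 3]
Step 3: demand=4,sold=3 ship[2->3]=3 ship[1->2]=4 ship[0->1]=4 prod=5 -> inv=[12 8 9 3]
Step 4: demand=4,sold=3 ship[2->3]=3 ship[1->2]=4 ship[0->1]=4 prod=5 -> inv=[13 8 10 3]
Step 5: demand=4,sold=3 ship[2->3]=3 ship[1->2]=4 ship[0->1]=4 prod=5 -> inv=[14 8 11 3]
Step 6: demand=4,sold=3 ship[2->3]=3 ship[1->2]=4 ship[0->1]=4 prod=5 -> inv=[15 8 12 3]
Step 7: demand=4,sold=3 ship[2->3]=3 ship[1->2]=4 ship[0->1]=4 prod=5 -> inv=[16 8 13 3]

16 8 13 3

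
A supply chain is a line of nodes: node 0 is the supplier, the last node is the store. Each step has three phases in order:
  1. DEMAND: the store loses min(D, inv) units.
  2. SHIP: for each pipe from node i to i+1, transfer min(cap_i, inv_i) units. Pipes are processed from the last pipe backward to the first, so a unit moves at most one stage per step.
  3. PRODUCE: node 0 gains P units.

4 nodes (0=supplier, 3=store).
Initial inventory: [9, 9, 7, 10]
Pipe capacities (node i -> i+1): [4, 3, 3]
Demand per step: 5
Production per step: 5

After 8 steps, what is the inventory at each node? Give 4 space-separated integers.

Step 1: demand=5,sold=5 ship[2->3]=3 ship[1->2]=3 ship[0->1]=4 prod=5 -> inv=[10 10 7 8]
Step 2: demand=5,sold=5 ship[2->3]=3 ship[1->2]=3 ship[0->1]=4 prod=5 -> inv=[11 11 7 6]
Step 3: demand=5,sold=5 ship[2->3]=3 ship[1->2]=3 ship[0->1]=4 prod=5 -> inv=[12 12 7 4]
Step 4: demand=5,sold=4 ship[2->3]=3 ship[1->2]=3 ship[0->1]=4 prod=5 -> inv=[13 13 7 3]
Step 5: demand=5,sold=3 ship[2->3]=3 ship[1->2]=3 ship[0->1]=4 prod=5 -> inv=[14 14 7 3]
Step 6: demand=5,sold=3 ship[2->3]=3 ship[1->2]=3 ship[0->1]=4 prod=5 -> inv=[15 15 7 3]
Step 7: demand=5,sold=3 ship[2->3]=3 ship[1->2]=3 ship[0->1]=4 prod=5 -> inv=[16 16 7 3]
Step 8: demand=5,sold=3 ship[2->3]=3 ship[1->2]=3 ship[0->1]=4 prod=5 -> inv=[17 17 7 3]

17 17 7 3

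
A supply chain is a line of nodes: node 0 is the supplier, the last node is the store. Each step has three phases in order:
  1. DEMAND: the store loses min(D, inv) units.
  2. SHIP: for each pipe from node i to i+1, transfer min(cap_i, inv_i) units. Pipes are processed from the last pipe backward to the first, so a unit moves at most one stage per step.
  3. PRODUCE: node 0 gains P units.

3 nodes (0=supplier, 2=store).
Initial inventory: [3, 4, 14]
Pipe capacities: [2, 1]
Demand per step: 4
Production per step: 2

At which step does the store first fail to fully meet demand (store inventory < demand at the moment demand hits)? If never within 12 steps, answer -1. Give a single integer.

Step 1: demand=4,sold=4 ship[1->2]=1 ship[0->1]=2 prod=2 -> [3 5 11]
Step 2: demand=4,sold=4 ship[1->2]=1 ship[0->1]=2 prod=2 -> [3 6 8]
Step 3: demand=4,sold=4 ship[1->2]=1 ship[0->1]=2 prod=2 -> [3 7 5]
Step 4: demand=4,sold=4 ship[1->2]=1 ship[0->1]=2 prod=2 -> [3 8 2]
Step 5: demand=4,sold=2 ship[1->2]=1 ship[0->1]=2 prod=2 -> [3 9 1]
Step 6: demand=4,sold=1 ship[1->2]=1 ship[0->1]=2 prod=2 -> [3 10 1]
Step 7: demand=4,sold=1 ship[1->2]=1 ship[0->1]=2 prod=2 -> [3 11 1]
Step 8: demand=4,sold=1 ship[1->2]=1 ship[0->1]=2 prod=2 -> [3 12 1]
Step 9: demand=4,sold=1 ship[1->2]=1 ship[0->1]=2 prod=2 -> [3 13 1]
Step 10: demand=4,sold=1 ship[1->2]=1 ship[0->1]=2 prod=2 -> [3 14 1]
Step 11: demand=4,sold=1 ship[1->2]=1 ship[0->1]=2 prod=2 -> [3 15 1]
Step 12: demand=4,sold=1 ship[1->2]=1 ship[0->1]=2 prod=2 -> [3 16 1]
First stockout at step 5

5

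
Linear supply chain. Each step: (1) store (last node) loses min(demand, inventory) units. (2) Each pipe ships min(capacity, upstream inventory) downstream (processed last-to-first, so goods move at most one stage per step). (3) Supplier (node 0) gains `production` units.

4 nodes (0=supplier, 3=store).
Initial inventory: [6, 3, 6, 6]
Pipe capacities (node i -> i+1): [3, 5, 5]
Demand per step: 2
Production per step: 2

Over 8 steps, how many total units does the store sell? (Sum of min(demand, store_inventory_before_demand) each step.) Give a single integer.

Answer: 16

Derivation:
Step 1: sold=2 (running total=2) -> [5 3 4 9]
Step 2: sold=2 (running total=4) -> [4 3 3 11]
Step 3: sold=2 (running total=6) -> [3 3 3 12]
Step 4: sold=2 (running total=8) -> [2 3 3 13]
Step 5: sold=2 (running total=10) -> [2 2 3 14]
Step 6: sold=2 (running total=12) -> [2 2 2 15]
Step 7: sold=2 (running total=14) -> [2 2 2 15]
Step 8: sold=2 (running total=16) -> [2 2 2 15]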